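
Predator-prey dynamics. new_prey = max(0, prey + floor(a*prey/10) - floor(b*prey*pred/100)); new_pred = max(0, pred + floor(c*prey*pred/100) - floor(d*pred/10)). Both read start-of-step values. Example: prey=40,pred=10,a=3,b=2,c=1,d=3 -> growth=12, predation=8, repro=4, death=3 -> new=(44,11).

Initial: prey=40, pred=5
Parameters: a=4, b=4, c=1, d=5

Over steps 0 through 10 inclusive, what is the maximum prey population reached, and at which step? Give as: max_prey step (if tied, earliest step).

Step 1: prey: 40+16-8=48; pred: 5+2-2=5
Step 2: prey: 48+19-9=58; pred: 5+2-2=5
Step 3: prey: 58+23-11=70; pred: 5+2-2=5
Step 4: prey: 70+28-14=84; pred: 5+3-2=6
Step 5: prey: 84+33-20=97; pred: 6+5-3=8
Step 6: prey: 97+38-31=104; pred: 8+7-4=11
Step 7: prey: 104+41-45=100; pred: 11+11-5=17
Step 8: prey: 100+40-68=72; pred: 17+17-8=26
Step 9: prey: 72+28-74=26; pred: 26+18-13=31
Step 10: prey: 26+10-32=4; pred: 31+8-15=24
Max prey = 104 at step 6

Answer: 104 6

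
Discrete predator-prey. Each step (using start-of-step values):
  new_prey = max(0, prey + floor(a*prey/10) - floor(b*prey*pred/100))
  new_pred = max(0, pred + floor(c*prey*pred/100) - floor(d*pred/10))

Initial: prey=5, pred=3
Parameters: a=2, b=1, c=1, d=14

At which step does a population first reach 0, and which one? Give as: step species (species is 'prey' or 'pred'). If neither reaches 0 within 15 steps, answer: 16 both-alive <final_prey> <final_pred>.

Step 1: prey: 5+1-0=6; pred: 3+0-4=0
First extinction: pred at step 1

Answer: 1 pred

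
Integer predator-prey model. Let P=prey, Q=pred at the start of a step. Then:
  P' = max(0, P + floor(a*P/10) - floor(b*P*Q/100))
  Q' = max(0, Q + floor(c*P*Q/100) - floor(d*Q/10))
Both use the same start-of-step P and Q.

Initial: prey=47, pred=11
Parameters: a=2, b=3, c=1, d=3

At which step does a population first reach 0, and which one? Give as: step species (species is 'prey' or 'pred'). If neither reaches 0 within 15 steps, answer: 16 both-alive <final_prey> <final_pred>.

Step 1: prey: 47+9-15=41; pred: 11+5-3=13
Step 2: prey: 41+8-15=34; pred: 13+5-3=15
Step 3: prey: 34+6-15=25; pred: 15+5-4=16
Step 4: prey: 25+5-12=18; pred: 16+4-4=16
Step 5: prey: 18+3-8=13; pred: 16+2-4=14
Step 6: prey: 13+2-5=10; pred: 14+1-4=11
Step 7: prey: 10+2-3=9; pred: 11+1-3=9
Step 8: prey: 9+1-2=8; pred: 9+0-2=7
Step 9: prey: 8+1-1=8; pred: 7+0-2=5
Step 10: prey: 8+1-1=8; pred: 5+0-1=4
Step 11: prey: 8+1-0=9; pred: 4+0-1=3
Step 12: prey: 9+1-0=10; pred: 3+0-0=3
Step 13: prey: 10+2-0=12; pred: 3+0-0=3
Step 14: prey: 12+2-1=13; pred: 3+0-0=3
Step 15: prey: 13+2-1=14; pred: 3+0-0=3
No extinction within 15 steps

Answer: 16 both-alive 14 3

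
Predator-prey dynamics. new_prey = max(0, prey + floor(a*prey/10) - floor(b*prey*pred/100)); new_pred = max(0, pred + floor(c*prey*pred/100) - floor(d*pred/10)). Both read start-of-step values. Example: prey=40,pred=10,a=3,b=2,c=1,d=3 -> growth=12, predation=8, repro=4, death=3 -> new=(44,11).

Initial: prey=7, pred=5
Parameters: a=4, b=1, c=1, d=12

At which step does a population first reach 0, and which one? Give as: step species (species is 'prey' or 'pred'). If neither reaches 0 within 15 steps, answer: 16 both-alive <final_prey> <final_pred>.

Answer: 1 pred

Derivation:
Step 1: prey: 7+2-0=9; pred: 5+0-6=0
First extinction: pred at step 1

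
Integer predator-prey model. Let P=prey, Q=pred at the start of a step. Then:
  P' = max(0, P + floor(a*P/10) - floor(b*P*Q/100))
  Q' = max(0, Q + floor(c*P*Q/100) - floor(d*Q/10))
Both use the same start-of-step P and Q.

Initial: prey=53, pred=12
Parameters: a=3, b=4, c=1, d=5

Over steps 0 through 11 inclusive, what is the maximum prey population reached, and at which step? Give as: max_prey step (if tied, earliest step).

Step 1: prey: 53+15-25=43; pred: 12+6-6=12
Step 2: prey: 43+12-20=35; pred: 12+5-6=11
Step 3: prey: 35+10-15=30; pred: 11+3-5=9
Step 4: prey: 30+9-10=29; pred: 9+2-4=7
Step 5: prey: 29+8-8=29; pred: 7+2-3=6
Step 6: prey: 29+8-6=31; pred: 6+1-3=4
Step 7: prey: 31+9-4=36; pred: 4+1-2=3
Step 8: prey: 36+10-4=42; pred: 3+1-1=3
Step 9: prey: 42+12-5=49; pred: 3+1-1=3
Step 10: prey: 49+14-5=58; pred: 3+1-1=3
Step 11: prey: 58+17-6=69; pred: 3+1-1=3
Max prey = 69 at step 11

Answer: 69 11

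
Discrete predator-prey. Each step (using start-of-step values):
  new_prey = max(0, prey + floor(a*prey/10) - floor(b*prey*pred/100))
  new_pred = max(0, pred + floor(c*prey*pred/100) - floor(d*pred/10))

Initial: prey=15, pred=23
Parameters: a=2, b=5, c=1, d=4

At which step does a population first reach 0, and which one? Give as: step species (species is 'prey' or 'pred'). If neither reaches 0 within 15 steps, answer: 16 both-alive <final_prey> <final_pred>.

Step 1: prey: 15+3-17=1; pred: 23+3-9=17
Step 2: prey: 1+0-0=1; pred: 17+0-6=11
Step 3: prey: 1+0-0=1; pred: 11+0-4=7
Step 4: prey: 1+0-0=1; pred: 7+0-2=5
Step 5: prey: 1+0-0=1; pred: 5+0-2=3
Step 6: prey: 1+0-0=1; pred: 3+0-1=2
Step 7: prey: 1+0-0=1; pred: 2+0-0=2
Steps 8-15: state stable at prey=1, pred=2 (no change)
No extinction within 15 steps

Answer: 16 both-alive 1 2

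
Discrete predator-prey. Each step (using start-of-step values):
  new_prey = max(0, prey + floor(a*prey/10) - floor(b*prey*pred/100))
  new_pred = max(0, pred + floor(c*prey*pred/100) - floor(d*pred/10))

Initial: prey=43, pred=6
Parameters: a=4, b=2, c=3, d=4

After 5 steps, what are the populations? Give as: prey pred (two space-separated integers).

Step 1: prey: 43+17-5=55; pred: 6+7-2=11
Step 2: prey: 55+22-12=65; pred: 11+18-4=25
Step 3: prey: 65+26-32=59; pred: 25+48-10=63
Step 4: prey: 59+23-74=8; pred: 63+111-25=149
Step 5: prey: 8+3-23=0; pred: 149+35-59=125

Answer: 0 125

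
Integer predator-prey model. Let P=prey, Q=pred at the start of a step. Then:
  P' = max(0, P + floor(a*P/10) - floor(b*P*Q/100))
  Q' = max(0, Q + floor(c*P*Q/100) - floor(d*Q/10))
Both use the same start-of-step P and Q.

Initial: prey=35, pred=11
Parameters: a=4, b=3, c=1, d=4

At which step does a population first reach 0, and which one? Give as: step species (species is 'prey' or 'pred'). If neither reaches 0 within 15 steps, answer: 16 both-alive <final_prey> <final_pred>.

Step 1: prey: 35+14-11=38; pred: 11+3-4=10
Step 2: prey: 38+15-11=42; pred: 10+3-4=9
Step 3: prey: 42+16-11=47; pred: 9+3-3=9
Step 4: prey: 47+18-12=53; pred: 9+4-3=10
Step 5: prey: 53+21-15=59; pred: 10+5-4=11
Step 6: prey: 59+23-19=63; pred: 11+6-4=13
Step 7: prey: 63+25-24=64; pred: 13+8-5=16
Step 8: prey: 64+25-30=59; pred: 16+10-6=20
Step 9: prey: 59+23-35=47; pred: 20+11-8=23
Step 10: prey: 47+18-32=33; pred: 23+10-9=24
Step 11: prey: 33+13-23=23; pred: 24+7-9=22
Step 12: prey: 23+9-15=17; pred: 22+5-8=19
Step 13: prey: 17+6-9=14; pred: 19+3-7=15
Step 14: prey: 14+5-6=13; pred: 15+2-6=11
Step 15: prey: 13+5-4=14; pred: 11+1-4=8
No extinction within 15 steps

Answer: 16 both-alive 14 8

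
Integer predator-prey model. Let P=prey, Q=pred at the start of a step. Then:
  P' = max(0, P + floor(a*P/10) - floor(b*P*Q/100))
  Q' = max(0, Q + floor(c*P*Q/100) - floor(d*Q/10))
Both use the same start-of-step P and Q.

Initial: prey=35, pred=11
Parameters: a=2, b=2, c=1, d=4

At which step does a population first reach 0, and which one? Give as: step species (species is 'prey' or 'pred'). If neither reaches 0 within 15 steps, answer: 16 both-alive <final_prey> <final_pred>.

Step 1: prey: 35+7-7=35; pred: 11+3-4=10
Step 2: prey: 35+7-7=35; pred: 10+3-4=9
Step 3: prey: 35+7-6=36; pred: 9+3-3=9
Step 4: prey: 36+7-6=37; pred: 9+3-3=9
Step 5: prey: 37+7-6=38; pred: 9+3-3=9
Step 6: prey: 38+7-6=39; pred: 9+3-3=9
Step 7: prey: 39+7-7=39; pred: 9+3-3=9
Steps 8-15: state stable at prey=39, pred=9 (no change)
No extinction within 15 steps

Answer: 16 both-alive 39 9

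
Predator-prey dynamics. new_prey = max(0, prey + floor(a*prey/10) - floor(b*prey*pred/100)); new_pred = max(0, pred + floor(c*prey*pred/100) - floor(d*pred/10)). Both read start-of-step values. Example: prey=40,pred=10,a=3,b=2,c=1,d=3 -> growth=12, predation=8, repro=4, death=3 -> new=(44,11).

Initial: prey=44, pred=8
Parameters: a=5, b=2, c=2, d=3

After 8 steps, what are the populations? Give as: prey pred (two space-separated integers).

Answer: 0 54

Derivation:
Step 1: prey: 44+22-7=59; pred: 8+7-2=13
Step 2: prey: 59+29-15=73; pred: 13+15-3=25
Step 3: prey: 73+36-36=73; pred: 25+36-7=54
Step 4: prey: 73+36-78=31; pred: 54+78-16=116
Step 5: prey: 31+15-71=0; pred: 116+71-34=153
Step 6: prey: 0+0-0=0; pred: 153+0-45=108
Step 7: prey: 0+0-0=0; pred: 108+0-32=76
Step 8: prey: 0+0-0=0; pred: 76+0-22=54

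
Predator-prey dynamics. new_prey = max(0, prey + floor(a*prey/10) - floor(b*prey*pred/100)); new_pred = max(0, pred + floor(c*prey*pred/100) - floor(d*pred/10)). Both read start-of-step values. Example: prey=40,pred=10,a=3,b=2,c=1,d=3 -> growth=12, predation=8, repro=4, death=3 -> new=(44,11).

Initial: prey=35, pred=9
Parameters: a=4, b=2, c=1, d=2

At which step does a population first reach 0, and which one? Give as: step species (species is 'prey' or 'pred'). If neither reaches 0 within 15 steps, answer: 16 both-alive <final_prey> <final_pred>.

Step 1: prey: 35+14-6=43; pred: 9+3-1=11
Step 2: prey: 43+17-9=51; pred: 11+4-2=13
Step 3: prey: 51+20-13=58; pred: 13+6-2=17
Step 4: prey: 58+23-19=62; pred: 17+9-3=23
Step 5: prey: 62+24-28=58; pred: 23+14-4=33
Step 6: prey: 58+23-38=43; pred: 33+19-6=46
Step 7: prey: 43+17-39=21; pred: 46+19-9=56
Step 8: prey: 21+8-23=6; pred: 56+11-11=56
Step 9: prey: 6+2-6=2; pred: 56+3-11=48
Step 10: prey: 2+0-1=1; pred: 48+0-9=39
Step 11: prey: 1+0-0=1; pred: 39+0-7=32
Step 12: prey: 1+0-0=1; pred: 32+0-6=26
Step 13: prey: 1+0-0=1; pred: 26+0-5=21
Step 14: prey: 1+0-0=1; pred: 21+0-4=17
Step 15: prey: 1+0-0=1; pred: 17+0-3=14
No extinction within 15 steps

Answer: 16 both-alive 1 14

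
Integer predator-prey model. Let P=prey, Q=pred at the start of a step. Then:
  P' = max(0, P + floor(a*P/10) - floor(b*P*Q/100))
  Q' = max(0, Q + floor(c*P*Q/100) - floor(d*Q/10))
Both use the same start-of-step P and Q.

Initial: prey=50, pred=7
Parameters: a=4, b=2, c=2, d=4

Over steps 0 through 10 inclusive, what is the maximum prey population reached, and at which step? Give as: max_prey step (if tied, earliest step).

Step 1: prey: 50+20-7=63; pred: 7+7-2=12
Step 2: prey: 63+25-15=73; pred: 12+15-4=23
Step 3: prey: 73+29-33=69; pred: 23+33-9=47
Step 4: prey: 69+27-64=32; pred: 47+64-18=93
Step 5: prey: 32+12-59=0; pred: 93+59-37=115
Step 6: prey: 0+0-0=0; pred: 115+0-46=69
Step 7: prey: 0+0-0=0; pred: 69+0-27=42
Step 8: prey: 0+0-0=0; pred: 42+0-16=26
Step 9: prey: 0+0-0=0; pred: 26+0-10=16
Step 10: prey: 0+0-0=0; pred: 16+0-6=10
Max prey = 73 at step 2

Answer: 73 2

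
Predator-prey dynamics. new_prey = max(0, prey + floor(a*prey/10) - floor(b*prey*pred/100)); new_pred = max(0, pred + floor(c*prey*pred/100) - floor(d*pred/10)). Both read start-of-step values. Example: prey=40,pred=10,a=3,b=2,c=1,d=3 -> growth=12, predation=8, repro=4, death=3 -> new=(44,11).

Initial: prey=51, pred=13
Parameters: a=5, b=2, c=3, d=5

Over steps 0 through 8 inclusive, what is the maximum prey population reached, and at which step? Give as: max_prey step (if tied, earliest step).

Answer: 63 1

Derivation:
Step 1: prey: 51+25-13=63; pred: 13+19-6=26
Step 2: prey: 63+31-32=62; pred: 26+49-13=62
Step 3: prey: 62+31-76=17; pred: 62+115-31=146
Step 4: prey: 17+8-49=0; pred: 146+74-73=147
Step 5: prey: 0+0-0=0; pred: 147+0-73=74
Step 6: prey: 0+0-0=0; pred: 74+0-37=37
Step 7: prey: 0+0-0=0; pred: 37+0-18=19
Step 8: prey: 0+0-0=0; pred: 19+0-9=10
Max prey = 63 at step 1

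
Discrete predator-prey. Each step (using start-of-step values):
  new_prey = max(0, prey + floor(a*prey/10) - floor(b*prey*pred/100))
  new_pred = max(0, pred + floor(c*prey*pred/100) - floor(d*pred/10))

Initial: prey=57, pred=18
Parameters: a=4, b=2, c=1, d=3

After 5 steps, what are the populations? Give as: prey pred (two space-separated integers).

Answer: 16 42

Derivation:
Step 1: prey: 57+22-20=59; pred: 18+10-5=23
Step 2: prey: 59+23-27=55; pred: 23+13-6=30
Step 3: prey: 55+22-33=44; pred: 30+16-9=37
Step 4: prey: 44+17-32=29; pred: 37+16-11=42
Step 5: prey: 29+11-24=16; pred: 42+12-12=42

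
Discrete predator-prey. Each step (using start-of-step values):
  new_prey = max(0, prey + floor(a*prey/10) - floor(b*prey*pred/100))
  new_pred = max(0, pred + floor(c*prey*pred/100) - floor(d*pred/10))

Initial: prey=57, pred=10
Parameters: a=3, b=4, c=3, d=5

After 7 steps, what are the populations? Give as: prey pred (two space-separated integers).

Step 1: prey: 57+17-22=52; pred: 10+17-5=22
Step 2: prey: 52+15-45=22; pred: 22+34-11=45
Step 3: prey: 22+6-39=0; pred: 45+29-22=52
Step 4: prey: 0+0-0=0; pred: 52+0-26=26
Step 5: prey: 0+0-0=0; pred: 26+0-13=13
Step 6: prey: 0+0-0=0; pred: 13+0-6=7
Step 7: prey: 0+0-0=0; pred: 7+0-3=4

Answer: 0 4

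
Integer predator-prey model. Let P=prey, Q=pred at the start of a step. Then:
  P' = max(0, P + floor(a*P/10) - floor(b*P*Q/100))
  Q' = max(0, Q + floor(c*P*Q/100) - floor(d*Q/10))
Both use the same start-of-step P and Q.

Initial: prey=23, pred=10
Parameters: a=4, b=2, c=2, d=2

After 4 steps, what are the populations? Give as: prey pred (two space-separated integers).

Step 1: prey: 23+9-4=28; pred: 10+4-2=12
Step 2: prey: 28+11-6=33; pred: 12+6-2=16
Step 3: prey: 33+13-10=36; pred: 16+10-3=23
Step 4: prey: 36+14-16=34; pred: 23+16-4=35

Answer: 34 35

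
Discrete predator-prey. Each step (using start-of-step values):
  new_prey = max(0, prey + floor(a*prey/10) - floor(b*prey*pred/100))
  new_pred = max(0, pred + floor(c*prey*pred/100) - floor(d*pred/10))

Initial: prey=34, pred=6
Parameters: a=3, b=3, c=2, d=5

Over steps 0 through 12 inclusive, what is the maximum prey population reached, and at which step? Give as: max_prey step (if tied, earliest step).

Answer: 43 3

Derivation:
Step 1: prey: 34+10-6=38; pred: 6+4-3=7
Step 2: prey: 38+11-7=42; pred: 7+5-3=9
Step 3: prey: 42+12-11=43; pred: 9+7-4=12
Step 4: prey: 43+12-15=40; pred: 12+10-6=16
Step 5: prey: 40+12-19=33; pred: 16+12-8=20
Step 6: prey: 33+9-19=23; pred: 20+13-10=23
Step 7: prey: 23+6-15=14; pred: 23+10-11=22
Step 8: prey: 14+4-9=9; pred: 22+6-11=17
Step 9: prey: 9+2-4=7; pred: 17+3-8=12
Step 10: prey: 7+2-2=7; pred: 12+1-6=7
Step 11: prey: 7+2-1=8; pred: 7+0-3=4
Step 12: prey: 8+2-0=10; pred: 4+0-2=2
Max prey = 43 at step 3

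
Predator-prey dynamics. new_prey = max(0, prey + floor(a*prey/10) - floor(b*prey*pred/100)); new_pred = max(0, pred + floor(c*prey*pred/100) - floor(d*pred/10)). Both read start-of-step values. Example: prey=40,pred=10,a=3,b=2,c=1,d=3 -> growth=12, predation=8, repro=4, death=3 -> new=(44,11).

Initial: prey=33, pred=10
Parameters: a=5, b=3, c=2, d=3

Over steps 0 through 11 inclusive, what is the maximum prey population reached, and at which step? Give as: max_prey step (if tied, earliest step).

Step 1: prey: 33+16-9=40; pred: 10+6-3=13
Step 2: prey: 40+20-15=45; pred: 13+10-3=20
Step 3: prey: 45+22-27=40; pred: 20+18-6=32
Step 4: prey: 40+20-38=22; pred: 32+25-9=48
Step 5: prey: 22+11-31=2; pred: 48+21-14=55
Step 6: prey: 2+1-3=0; pred: 55+2-16=41
Step 7: prey: 0+0-0=0; pred: 41+0-12=29
Step 8: prey: 0+0-0=0; pred: 29+0-8=21
Step 9: prey: 0+0-0=0; pred: 21+0-6=15
Step 10: prey: 0+0-0=0; pred: 15+0-4=11
Step 11: prey: 0+0-0=0; pred: 11+0-3=8
Max prey = 45 at step 2

Answer: 45 2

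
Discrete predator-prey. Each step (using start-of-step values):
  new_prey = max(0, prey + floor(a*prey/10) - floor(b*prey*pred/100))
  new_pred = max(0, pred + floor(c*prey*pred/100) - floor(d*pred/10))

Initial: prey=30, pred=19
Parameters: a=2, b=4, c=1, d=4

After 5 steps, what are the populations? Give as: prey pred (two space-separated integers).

Step 1: prey: 30+6-22=14; pred: 19+5-7=17
Step 2: prey: 14+2-9=7; pred: 17+2-6=13
Step 3: prey: 7+1-3=5; pred: 13+0-5=8
Step 4: prey: 5+1-1=5; pred: 8+0-3=5
Step 5: prey: 5+1-1=5; pred: 5+0-2=3

Answer: 5 3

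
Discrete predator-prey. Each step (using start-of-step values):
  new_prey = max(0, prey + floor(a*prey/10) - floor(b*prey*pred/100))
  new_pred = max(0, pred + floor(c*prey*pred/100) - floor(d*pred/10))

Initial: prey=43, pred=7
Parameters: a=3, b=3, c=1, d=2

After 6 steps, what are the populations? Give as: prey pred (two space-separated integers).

Answer: 19 23

Derivation:
Step 1: prey: 43+12-9=46; pred: 7+3-1=9
Step 2: prey: 46+13-12=47; pred: 9+4-1=12
Step 3: prey: 47+14-16=45; pred: 12+5-2=15
Step 4: prey: 45+13-20=38; pred: 15+6-3=18
Step 5: prey: 38+11-20=29; pred: 18+6-3=21
Step 6: prey: 29+8-18=19; pred: 21+6-4=23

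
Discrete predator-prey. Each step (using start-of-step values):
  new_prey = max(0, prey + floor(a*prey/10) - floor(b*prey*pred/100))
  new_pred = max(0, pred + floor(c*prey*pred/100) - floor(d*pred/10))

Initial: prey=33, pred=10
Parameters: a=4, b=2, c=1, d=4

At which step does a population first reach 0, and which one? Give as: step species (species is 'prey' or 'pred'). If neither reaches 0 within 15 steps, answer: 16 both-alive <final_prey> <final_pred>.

Step 1: prey: 33+13-6=40; pred: 10+3-4=9
Step 2: prey: 40+16-7=49; pred: 9+3-3=9
Step 3: prey: 49+19-8=60; pred: 9+4-3=10
Step 4: prey: 60+24-12=72; pred: 10+6-4=12
Step 5: prey: 72+28-17=83; pred: 12+8-4=16
Step 6: prey: 83+33-26=90; pred: 16+13-6=23
Step 7: prey: 90+36-41=85; pred: 23+20-9=34
Step 8: prey: 85+34-57=62; pred: 34+28-13=49
Step 9: prey: 62+24-60=26; pred: 49+30-19=60
Step 10: prey: 26+10-31=5; pred: 60+15-24=51
Step 11: prey: 5+2-5=2; pred: 51+2-20=33
Step 12: prey: 2+0-1=1; pred: 33+0-13=20
Step 13: prey: 1+0-0=1; pred: 20+0-8=12
Step 14: prey: 1+0-0=1; pred: 12+0-4=8
Step 15: prey: 1+0-0=1; pred: 8+0-3=5
No extinction within 15 steps

Answer: 16 both-alive 1 5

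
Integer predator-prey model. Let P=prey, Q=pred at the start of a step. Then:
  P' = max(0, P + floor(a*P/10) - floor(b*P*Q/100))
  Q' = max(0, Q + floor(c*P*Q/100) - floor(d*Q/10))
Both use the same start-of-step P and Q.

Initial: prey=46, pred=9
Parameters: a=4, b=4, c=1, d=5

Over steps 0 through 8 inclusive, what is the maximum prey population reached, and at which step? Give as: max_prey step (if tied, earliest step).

Answer: 58 6

Derivation:
Step 1: prey: 46+18-16=48; pred: 9+4-4=9
Step 2: prey: 48+19-17=50; pred: 9+4-4=9
Step 3: prey: 50+20-18=52; pred: 9+4-4=9
Step 4: prey: 52+20-18=54; pred: 9+4-4=9
Step 5: prey: 54+21-19=56; pred: 9+4-4=9
Step 6: prey: 56+22-20=58; pred: 9+5-4=10
Step 7: prey: 58+23-23=58; pred: 10+5-5=10
Step 8: prey: 58+23-23=58; pred: 10+5-5=10
Max prey = 58 at step 6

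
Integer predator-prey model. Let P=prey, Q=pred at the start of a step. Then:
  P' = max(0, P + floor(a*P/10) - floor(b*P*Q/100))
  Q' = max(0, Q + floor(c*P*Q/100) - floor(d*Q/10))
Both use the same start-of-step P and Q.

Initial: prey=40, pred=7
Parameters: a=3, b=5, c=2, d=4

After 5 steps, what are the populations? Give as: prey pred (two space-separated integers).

Step 1: prey: 40+12-14=38; pred: 7+5-2=10
Step 2: prey: 38+11-19=30; pred: 10+7-4=13
Step 3: prey: 30+9-19=20; pred: 13+7-5=15
Step 4: prey: 20+6-15=11; pred: 15+6-6=15
Step 5: prey: 11+3-8=6; pred: 15+3-6=12

Answer: 6 12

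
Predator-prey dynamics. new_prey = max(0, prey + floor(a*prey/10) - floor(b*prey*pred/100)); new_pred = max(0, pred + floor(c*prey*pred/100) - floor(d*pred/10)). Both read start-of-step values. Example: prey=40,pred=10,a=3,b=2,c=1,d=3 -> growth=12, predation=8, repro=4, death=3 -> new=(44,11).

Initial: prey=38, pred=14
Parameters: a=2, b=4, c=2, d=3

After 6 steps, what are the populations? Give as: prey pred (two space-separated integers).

Step 1: prey: 38+7-21=24; pred: 14+10-4=20
Step 2: prey: 24+4-19=9; pred: 20+9-6=23
Step 3: prey: 9+1-8=2; pred: 23+4-6=21
Step 4: prey: 2+0-1=1; pred: 21+0-6=15
Step 5: prey: 1+0-0=1; pred: 15+0-4=11
Step 6: prey: 1+0-0=1; pred: 11+0-3=8

Answer: 1 8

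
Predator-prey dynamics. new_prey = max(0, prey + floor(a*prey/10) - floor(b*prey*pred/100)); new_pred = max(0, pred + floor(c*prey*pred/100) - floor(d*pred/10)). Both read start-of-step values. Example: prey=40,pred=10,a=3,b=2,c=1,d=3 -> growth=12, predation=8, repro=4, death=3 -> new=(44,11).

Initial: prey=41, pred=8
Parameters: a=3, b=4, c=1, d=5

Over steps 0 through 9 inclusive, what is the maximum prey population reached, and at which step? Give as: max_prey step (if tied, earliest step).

Step 1: prey: 41+12-13=40; pred: 8+3-4=7
Step 2: prey: 40+12-11=41; pred: 7+2-3=6
Step 3: prey: 41+12-9=44; pred: 6+2-3=5
Step 4: prey: 44+13-8=49; pred: 5+2-2=5
Step 5: prey: 49+14-9=54; pred: 5+2-2=5
Step 6: prey: 54+16-10=60; pred: 5+2-2=5
Step 7: prey: 60+18-12=66; pred: 5+3-2=6
Step 8: prey: 66+19-15=70; pred: 6+3-3=6
Step 9: prey: 70+21-16=75; pred: 6+4-3=7
Max prey = 75 at step 9

Answer: 75 9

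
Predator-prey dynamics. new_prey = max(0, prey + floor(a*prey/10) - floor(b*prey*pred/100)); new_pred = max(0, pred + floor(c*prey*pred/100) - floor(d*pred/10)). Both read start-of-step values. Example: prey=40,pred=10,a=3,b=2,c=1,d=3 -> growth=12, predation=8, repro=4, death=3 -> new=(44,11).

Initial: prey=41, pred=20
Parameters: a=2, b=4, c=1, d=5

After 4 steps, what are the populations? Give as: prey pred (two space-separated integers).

Step 1: prey: 41+8-32=17; pred: 20+8-10=18
Step 2: prey: 17+3-12=8; pred: 18+3-9=12
Step 3: prey: 8+1-3=6; pred: 12+0-6=6
Step 4: prey: 6+1-1=6; pred: 6+0-3=3

Answer: 6 3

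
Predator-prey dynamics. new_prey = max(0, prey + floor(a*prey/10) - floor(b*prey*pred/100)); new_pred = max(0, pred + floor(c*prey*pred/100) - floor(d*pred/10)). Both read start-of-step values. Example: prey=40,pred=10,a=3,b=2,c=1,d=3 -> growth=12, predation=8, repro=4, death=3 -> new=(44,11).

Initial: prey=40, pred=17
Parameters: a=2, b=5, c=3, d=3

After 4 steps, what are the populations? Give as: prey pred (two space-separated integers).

Answer: 0 19

Derivation:
Step 1: prey: 40+8-34=14; pred: 17+20-5=32
Step 2: prey: 14+2-22=0; pred: 32+13-9=36
Step 3: prey: 0+0-0=0; pred: 36+0-10=26
Step 4: prey: 0+0-0=0; pred: 26+0-7=19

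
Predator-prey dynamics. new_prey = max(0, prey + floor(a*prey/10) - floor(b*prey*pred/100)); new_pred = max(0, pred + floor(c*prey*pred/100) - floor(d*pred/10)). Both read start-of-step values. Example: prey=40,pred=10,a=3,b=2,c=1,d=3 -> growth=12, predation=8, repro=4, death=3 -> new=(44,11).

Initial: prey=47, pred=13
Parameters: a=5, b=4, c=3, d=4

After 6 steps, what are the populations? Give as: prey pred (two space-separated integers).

Answer: 0 15

Derivation:
Step 1: prey: 47+23-24=46; pred: 13+18-5=26
Step 2: prey: 46+23-47=22; pred: 26+35-10=51
Step 3: prey: 22+11-44=0; pred: 51+33-20=64
Step 4: prey: 0+0-0=0; pred: 64+0-25=39
Step 5: prey: 0+0-0=0; pred: 39+0-15=24
Step 6: prey: 0+0-0=0; pred: 24+0-9=15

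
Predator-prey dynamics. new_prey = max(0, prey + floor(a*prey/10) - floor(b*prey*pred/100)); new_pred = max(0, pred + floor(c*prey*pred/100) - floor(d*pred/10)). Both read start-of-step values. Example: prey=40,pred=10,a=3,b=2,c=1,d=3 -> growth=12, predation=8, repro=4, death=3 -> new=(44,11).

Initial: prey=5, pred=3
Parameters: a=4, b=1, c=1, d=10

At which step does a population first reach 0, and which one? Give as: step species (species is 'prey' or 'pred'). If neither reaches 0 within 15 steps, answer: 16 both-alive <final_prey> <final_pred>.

Step 1: prey: 5+2-0=7; pred: 3+0-3=0
First extinction: pred at step 1

Answer: 1 pred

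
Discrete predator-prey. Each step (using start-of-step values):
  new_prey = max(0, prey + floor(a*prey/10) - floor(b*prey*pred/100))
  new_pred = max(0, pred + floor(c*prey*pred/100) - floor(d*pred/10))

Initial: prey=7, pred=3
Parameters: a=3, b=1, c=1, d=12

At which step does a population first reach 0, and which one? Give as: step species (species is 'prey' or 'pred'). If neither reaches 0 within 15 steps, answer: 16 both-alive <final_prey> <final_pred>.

Step 1: prey: 7+2-0=9; pred: 3+0-3=0
First extinction: pred at step 1

Answer: 1 pred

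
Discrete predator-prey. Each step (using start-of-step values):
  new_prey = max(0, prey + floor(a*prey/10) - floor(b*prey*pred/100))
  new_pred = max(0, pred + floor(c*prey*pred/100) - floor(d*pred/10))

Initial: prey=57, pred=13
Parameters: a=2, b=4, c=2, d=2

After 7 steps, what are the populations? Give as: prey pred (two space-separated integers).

Answer: 0 16

Derivation:
Step 1: prey: 57+11-29=39; pred: 13+14-2=25
Step 2: prey: 39+7-39=7; pred: 25+19-5=39
Step 3: prey: 7+1-10=0; pred: 39+5-7=37
Step 4: prey: 0+0-0=0; pred: 37+0-7=30
Step 5: prey: 0+0-0=0; pred: 30+0-6=24
Step 6: prey: 0+0-0=0; pred: 24+0-4=20
Step 7: prey: 0+0-0=0; pred: 20+0-4=16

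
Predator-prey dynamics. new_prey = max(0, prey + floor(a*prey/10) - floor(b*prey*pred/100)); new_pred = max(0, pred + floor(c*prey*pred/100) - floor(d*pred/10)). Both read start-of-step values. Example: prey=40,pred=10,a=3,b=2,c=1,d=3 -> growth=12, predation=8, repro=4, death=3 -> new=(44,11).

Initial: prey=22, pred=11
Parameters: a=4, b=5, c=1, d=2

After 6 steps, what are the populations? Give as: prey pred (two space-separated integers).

Answer: 13 9

Derivation:
Step 1: prey: 22+8-12=18; pred: 11+2-2=11
Step 2: prey: 18+7-9=16; pred: 11+1-2=10
Step 3: prey: 16+6-8=14; pred: 10+1-2=9
Step 4: prey: 14+5-6=13; pred: 9+1-1=9
Step 5: prey: 13+5-5=13; pred: 9+1-1=9
Step 6: prey: 13+5-5=13; pred: 9+1-1=9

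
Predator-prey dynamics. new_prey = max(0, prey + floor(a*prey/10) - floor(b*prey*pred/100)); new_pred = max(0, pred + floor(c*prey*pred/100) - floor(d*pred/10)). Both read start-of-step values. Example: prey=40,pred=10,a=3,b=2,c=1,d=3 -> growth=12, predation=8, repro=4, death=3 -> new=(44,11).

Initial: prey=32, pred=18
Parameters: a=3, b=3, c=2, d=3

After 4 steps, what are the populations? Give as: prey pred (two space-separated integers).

Step 1: prey: 32+9-17=24; pred: 18+11-5=24
Step 2: prey: 24+7-17=14; pred: 24+11-7=28
Step 3: prey: 14+4-11=7; pred: 28+7-8=27
Step 4: prey: 7+2-5=4; pred: 27+3-8=22

Answer: 4 22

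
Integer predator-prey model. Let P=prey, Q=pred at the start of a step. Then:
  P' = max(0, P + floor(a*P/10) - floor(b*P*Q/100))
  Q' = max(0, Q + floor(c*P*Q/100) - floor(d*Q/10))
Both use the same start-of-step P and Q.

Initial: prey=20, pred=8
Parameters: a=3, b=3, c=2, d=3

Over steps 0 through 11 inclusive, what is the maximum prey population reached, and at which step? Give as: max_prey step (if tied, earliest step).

Step 1: prey: 20+6-4=22; pred: 8+3-2=9
Step 2: prey: 22+6-5=23; pred: 9+3-2=10
Step 3: prey: 23+6-6=23; pred: 10+4-3=11
Step 4: prey: 23+6-7=22; pred: 11+5-3=13
Step 5: prey: 22+6-8=20; pred: 13+5-3=15
Step 6: prey: 20+6-9=17; pred: 15+6-4=17
Step 7: prey: 17+5-8=14; pred: 17+5-5=17
Step 8: prey: 14+4-7=11; pred: 17+4-5=16
Step 9: prey: 11+3-5=9; pred: 16+3-4=15
Step 10: prey: 9+2-4=7; pred: 15+2-4=13
Step 11: prey: 7+2-2=7; pred: 13+1-3=11
Max prey = 23 at step 2

Answer: 23 2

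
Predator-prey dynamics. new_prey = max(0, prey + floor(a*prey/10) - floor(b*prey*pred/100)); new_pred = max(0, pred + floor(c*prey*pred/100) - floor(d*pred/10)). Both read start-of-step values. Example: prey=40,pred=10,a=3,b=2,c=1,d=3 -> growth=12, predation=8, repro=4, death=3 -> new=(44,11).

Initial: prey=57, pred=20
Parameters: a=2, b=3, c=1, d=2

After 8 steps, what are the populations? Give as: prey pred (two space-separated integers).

Answer: 1 11

Derivation:
Step 1: prey: 57+11-34=34; pred: 20+11-4=27
Step 2: prey: 34+6-27=13; pred: 27+9-5=31
Step 3: prey: 13+2-12=3; pred: 31+4-6=29
Step 4: prey: 3+0-2=1; pred: 29+0-5=24
Step 5: prey: 1+0-0=1; pred: 24+0-4=20
Step 6: prey: 1+0-0=1; pred: 20+0-4=16
Step 7: prey: 1+0-0=1; pred: 16+0-3=13
Step 8: prey: 1+0-0=1; pred: 13+0-2=11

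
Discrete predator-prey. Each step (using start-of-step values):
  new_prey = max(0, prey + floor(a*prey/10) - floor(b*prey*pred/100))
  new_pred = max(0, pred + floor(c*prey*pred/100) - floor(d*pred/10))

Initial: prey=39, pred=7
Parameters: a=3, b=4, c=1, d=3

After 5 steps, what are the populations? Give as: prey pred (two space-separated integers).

Step 1: prey: 39+11-10=40; pred: 7+2-2=7
Step 2: prey: 40+12-11=41; pred: 7+2-2=7
Step 3: prey: 41+12-11=42; pred: 7+2-2=7
Step 4: prey: 42+12-11=43; pred: 7+2-2=7
Step 5: prey: 43+12-12=43; pred: 7+3-2=8

Answer: 43 8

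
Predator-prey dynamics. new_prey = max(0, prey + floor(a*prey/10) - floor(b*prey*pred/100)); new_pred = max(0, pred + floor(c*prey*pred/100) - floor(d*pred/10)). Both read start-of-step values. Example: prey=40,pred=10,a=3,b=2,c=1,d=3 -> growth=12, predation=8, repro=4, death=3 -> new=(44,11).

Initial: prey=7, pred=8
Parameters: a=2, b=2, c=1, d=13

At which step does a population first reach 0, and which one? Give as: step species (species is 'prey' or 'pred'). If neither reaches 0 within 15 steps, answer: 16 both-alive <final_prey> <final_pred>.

Answer: 1 pred

Derivation:
Step 1: prey: 7+1-1=7; pred: 8+0-10=0
First extinction: pred at step 1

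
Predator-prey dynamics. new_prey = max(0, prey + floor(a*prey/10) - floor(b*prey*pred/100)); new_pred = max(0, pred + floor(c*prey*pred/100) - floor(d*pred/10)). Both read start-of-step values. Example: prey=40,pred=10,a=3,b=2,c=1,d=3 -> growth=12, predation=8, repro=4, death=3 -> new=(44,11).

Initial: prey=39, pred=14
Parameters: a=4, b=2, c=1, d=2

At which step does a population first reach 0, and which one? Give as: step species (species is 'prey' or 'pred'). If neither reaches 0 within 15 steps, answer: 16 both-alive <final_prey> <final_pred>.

Step 1: prey: 39+15-10=44; pred: 14+5-2=17
Step 2: prey: 44+17-14=47; pred: 17+7-3=21
Step 3: prey: 47+18-19=46; pred: 21+9-4=26
Step 4: prey: 46+18-23=41; pred: 26+11-5=32
Step 5: prey: 41+16-26=31; pred: 32+13-6=39
Step 6: prey: 31+12-24=19; pred: 39+12-7=44
Step 7: prey: 19+7-16=10; pred: 44+8-8=44
Step 8: prey: 10+4-8=6; pred: 44+4-8=40
Step 9: prey: 6+2-4=4; pred: 40+2-8=34
Step 10: prey: 4+1-2=3; pred: 34+1-6=29
Step 11: prey: 3+1-1=3; pred: 29+0-5=24
Step 12: prey: 3+1-1=3; pred: 24+0-4=20
Step 13: prey: 3+1-1=3; pred: 20+0-4=16
Step 14: prey: 3+1-0=4; pred: 16+0-3=13
Step 15: prey: 4+1-1=4; pred: 13+0-2=11
No extinction within 15 steps

Answer: 16 both-alive 4 11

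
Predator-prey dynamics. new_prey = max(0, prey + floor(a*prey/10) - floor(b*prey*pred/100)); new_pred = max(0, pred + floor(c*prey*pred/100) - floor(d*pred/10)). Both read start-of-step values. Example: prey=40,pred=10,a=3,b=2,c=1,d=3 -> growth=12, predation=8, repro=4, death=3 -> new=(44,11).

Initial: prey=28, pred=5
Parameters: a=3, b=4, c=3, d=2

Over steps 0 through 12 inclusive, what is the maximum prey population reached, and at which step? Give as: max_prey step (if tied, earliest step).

Answer: 31 1

Derivation:
Step 1: prey: 28+8-5=31; pred: 5+4-1=8
Step 2: prey: 31+9-9=31; pred: 8+7-1=14
Step 3: prey: 31+9-17=23; pred: 14+13-2=25
Step 4: prey: 23+6-23=6; pred: 25+17-5=37
Step 5: prey: 6+1-8=0; pred: 37+6-7=36
Step 6: prey: 0+0-0=0; pred: 36+0-7=29
Step 7: prey: 0+0-0=0; pred: 29+0-5=24
Step 8: prey: 0+0-0=0; pred: 24+0-4=20
Step 9: prey: 0+0-0=0; pred: 20+0-4=16
Step 10: prey: 0+0-0=0; pred: 16+0-3=13
Step 11: prey: 0+0-0=0; pred: 13+0-2=11
Step 12: prey: 0+0-0=0; pred: 11+0-2=9
Max prey = 31 at step 1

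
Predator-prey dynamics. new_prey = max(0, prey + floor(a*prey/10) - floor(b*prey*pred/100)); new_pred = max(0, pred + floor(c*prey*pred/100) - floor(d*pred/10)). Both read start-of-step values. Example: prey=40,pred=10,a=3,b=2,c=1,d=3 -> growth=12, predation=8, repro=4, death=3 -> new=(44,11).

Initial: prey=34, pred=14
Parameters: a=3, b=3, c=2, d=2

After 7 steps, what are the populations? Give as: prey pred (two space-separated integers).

Answer: 0 20

Derivation:
Step 1: prey: 34+10-14=30; pred: 14+9-2=21
Step 2: prey: 30+9-18=21; pred: 21+12-4=29
Step 3: prey: 21+6-18=9; pred: 29+12-5=36
Step 4: prey: 9+2-9=2; pred: 36+6-7=35
Step 5: prey: 2+0-2=0; pred: 35+1-7=29
Step 6: prey: 0+0-0=0; pred: 29+0-5=24
Step 7: prey: 0+0-0=0; pred: 24+0-4=20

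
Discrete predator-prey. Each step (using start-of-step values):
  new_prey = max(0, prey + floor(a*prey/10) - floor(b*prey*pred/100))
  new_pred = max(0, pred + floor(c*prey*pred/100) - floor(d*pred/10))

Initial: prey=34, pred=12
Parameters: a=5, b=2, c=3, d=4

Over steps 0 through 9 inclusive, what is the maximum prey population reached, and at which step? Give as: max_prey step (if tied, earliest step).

Step 1: prey: 34+17-8=43; pred: 12+12-4=20
Step 2: prey: 43+21-17=47; pred: 20+25-8=37
Step 3: prey: 47+23-34=36; pred: 37+52-14=75
Step 4: prey: 36+18-54=0; pred: 75+81-30=126
Step 5: prey: 0+0-0=0; pred: 126+0-50=76
Step 6: prey: 0+0-0=0; pred: 76+0-30=46
Step 7: prey: 0+0-0=0; pred: 46+0-18=28
Step 8: prey: 0+0-0=0; pred: 28+0-11=17
Step 9: prey: 0+0-0=0; pred: 17+0-6=11
Max prey = 47 at step 2

Answer: 47 2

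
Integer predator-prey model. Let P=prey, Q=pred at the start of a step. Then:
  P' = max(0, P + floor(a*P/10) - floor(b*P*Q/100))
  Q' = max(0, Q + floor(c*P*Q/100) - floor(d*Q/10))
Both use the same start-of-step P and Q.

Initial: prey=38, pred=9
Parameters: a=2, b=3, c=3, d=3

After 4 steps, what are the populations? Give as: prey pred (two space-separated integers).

Step 1: prey: 38+7-10=35; pred: 9+10-2=17
Step 2: prey: 35+7-17=25; pred: 17+17-5=29
Step 3: prey: 25+5-21=9; pred: 29+21-8=42
Step 4: prey: 9+1-11=0; pred: 42+11-12=41

Answer: 0 41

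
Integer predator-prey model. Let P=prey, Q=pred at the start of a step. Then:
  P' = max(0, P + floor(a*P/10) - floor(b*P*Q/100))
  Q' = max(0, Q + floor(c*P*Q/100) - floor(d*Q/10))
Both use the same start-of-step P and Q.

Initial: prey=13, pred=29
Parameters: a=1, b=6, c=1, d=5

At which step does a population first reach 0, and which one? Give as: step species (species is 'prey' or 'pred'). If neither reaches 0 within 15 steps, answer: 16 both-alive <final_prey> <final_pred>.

Answer: 1 prey

Derivation:
Step 1: prey: 13+1-22=0; pred: 29+3-14=18
First extinction: prey at step 1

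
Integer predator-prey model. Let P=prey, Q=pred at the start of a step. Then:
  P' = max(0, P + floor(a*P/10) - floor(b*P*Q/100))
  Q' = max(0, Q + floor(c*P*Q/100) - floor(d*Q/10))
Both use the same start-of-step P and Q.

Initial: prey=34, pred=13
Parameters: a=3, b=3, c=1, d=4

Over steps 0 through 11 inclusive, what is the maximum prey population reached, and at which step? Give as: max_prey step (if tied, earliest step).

Step 1: prey: 34+10-13=31; pred: 13+4-5=12
Step 2: prey: 31+9-11=29; pred: 12+3-4=11
Step 3: prey: 29+8-9=28; pred: 11+3-4=10
Step 4: prey: 28+8-8=28; pred: 10+2-4=8
Step 5: prey: 28+8-6=30; pred: 8+2-3=7
Step 6: prey: 30+9-6=33; pred: 7+2-2=7
Step 7: prey: 33+9-6=36; pred: 7+2-2=7
Step 8: prey: 36+10-7=39; pred: 7+2-2=7
Step 9: prey: 39+11-8=42; pred: 7+2-2=7
Step 10: prey: 42+12-8=46; pred: 7+2-2=7
Step 11: prey: 46+13-9=50; pred: 7+3-2=8
Max prey = 50 at step 11

Answer: 50 11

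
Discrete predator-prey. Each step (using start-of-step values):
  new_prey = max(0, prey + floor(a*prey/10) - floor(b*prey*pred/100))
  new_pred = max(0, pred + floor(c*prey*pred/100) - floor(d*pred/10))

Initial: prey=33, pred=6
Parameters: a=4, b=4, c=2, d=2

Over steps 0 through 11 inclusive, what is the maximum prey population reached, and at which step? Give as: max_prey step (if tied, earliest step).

Step 1: prey: 33+13-7=39; pred: 6+3-1=8
Step 2: prey: 39+15-12=42; pred: 8+6-1=13
Step 3: prey: 42+16-21=37; pred: 13+10-2=21
Step 4: prey: 37+14-31=20; pred: 21+15-4=32
Step 5: prey: 20+8-25=3; pred: 32+12-6=38
Step 6: prey: 3+1-4=0; pred: 38+2-7=33
Step 7: prey: 0+0-0=0; pred: 33+0-6=27
Step 8: prey: 0+0-0=0; pred: 27+0-5=22
Step 9: prey: 0+0-0=0; pred: 22+0-4=18
Step 10: prey: 0+0-0=0; pred: 18+0-3=15
Step 11: prey: 0+0-0=0; pred: 15+0-3=12
Max prey = 42 at step 2

Answer: 42 2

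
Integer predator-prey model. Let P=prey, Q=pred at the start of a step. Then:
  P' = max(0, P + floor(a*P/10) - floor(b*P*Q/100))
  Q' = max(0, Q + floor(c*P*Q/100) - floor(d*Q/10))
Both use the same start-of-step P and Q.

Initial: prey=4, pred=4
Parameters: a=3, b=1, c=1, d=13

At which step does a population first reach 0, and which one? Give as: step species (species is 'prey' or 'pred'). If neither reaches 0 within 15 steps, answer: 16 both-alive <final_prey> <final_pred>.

Answer: 1 pred

Derivation:
Step 1: prey: 4+1-0=5; pred: 4+0-5=0
First extinction: pred at step 1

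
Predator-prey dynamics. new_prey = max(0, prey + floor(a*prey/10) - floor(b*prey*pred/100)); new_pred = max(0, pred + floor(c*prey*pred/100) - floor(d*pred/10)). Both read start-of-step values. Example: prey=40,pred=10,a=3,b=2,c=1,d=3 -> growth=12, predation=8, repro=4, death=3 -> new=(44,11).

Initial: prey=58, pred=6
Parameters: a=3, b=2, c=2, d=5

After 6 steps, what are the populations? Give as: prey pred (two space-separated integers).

Answer: 0 49

Derivation:
Step 1: prey: 58+17-6=69; pred: 6+6-3=9
Step 2: prey: 69+20-12=77; pred: 9+12-4=17
Step 3: prey: 77+23-26=74; pred: 17+26-8=35
Step 4: prey: 74+22-51=45; pred: 35+51-17=69
Step 5: prey: 45+13-62=0; pred: 69+62-34=97
Step 6: prey: 0+0-0=0; pred: 97+0-48=49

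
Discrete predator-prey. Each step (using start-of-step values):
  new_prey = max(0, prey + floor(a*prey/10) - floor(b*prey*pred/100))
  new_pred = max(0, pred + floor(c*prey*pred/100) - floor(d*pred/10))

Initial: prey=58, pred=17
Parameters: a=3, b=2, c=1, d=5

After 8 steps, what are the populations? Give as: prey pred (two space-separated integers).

Step 1: prey: 58+17-19=56; pred: 17+9-8=18
Step 2: prey: 56+16-20=52; pred: 18+10-9=19
Step 3: prey: 52+15-19=48; pred: 19+9-9=19
Step 4: prey: 48+14-18=44; pred: 19+9-9=19
Step 5: prey: 44+13-16=41; pred: 19+8-9=18
Step 6: prey: 41+12-14=39; pred: 18+7-9=16
Step 7: prey: 39+11-12=38; pred: 16+6-8=14
Step 8: prey: 38+11-10=39; pred: 14+5-7=12

Answer: 39 12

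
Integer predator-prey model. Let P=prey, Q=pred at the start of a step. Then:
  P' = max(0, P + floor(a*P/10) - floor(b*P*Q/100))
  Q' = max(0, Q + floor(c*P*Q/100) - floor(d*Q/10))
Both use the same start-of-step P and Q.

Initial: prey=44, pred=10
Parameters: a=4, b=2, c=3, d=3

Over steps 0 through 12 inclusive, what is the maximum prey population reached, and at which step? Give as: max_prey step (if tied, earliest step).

Answer: 53 1

Derivation:
Step 1: prey: 44+17-8=53; pred: 10+13-3=20
Step 2: prey: 53+21-21=53; pred: 20+31-6=45
Step 3: prey: 53+21-47=27; pred: 45+71-13=103
Step 4: prey: 27+10-55=0; pred: 103+83-30=156
Step 5: prey: 0+0-0=0; pred: 156+0-46=110
Step 6: prey: 0+0-0=0; pred: 110+0-33=77
Step 7: prey: 0+0-0=0; pred: 77+0-23=54
Step 8: prey: 0+0-0=0; pred: 54+0-16=38
Step 9: prey: 0+0-0=0; pred: 38+0-11=27
Step 10: prey: 0+0-0=0; pred: 27+0-8=19
Step 11: prey: 0+0-0=0; pred: 19+0-5=14
Step 12: prey: 0+0-0=0; pred: 14+0-4=10
Max prey = 53 at step 1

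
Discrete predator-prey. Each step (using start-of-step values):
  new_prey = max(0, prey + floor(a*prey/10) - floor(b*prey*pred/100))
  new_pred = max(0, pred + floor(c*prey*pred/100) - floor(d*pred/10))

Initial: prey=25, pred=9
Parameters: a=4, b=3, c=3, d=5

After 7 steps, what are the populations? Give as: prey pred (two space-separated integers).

Step 1: prey: 25+10-6=29; pred: 9+6-4=11
Step 2: prey: 29+11-9=31; pred: 11+9-5=15
Step 3: prey: 31+12-13=30; pred: 15+13-7=21
Step 4: prey: 30+12-18=24; pred: 21+18-10=29
Step 5: prey: 24+9-20=13; pred: 29+20-14=35
Step 6: prey: 13+5-13=5; pred: 35+13-17=31
Step 7: prey: 5+2-4=3; pred: 31+4-15=20

Answer: 3 20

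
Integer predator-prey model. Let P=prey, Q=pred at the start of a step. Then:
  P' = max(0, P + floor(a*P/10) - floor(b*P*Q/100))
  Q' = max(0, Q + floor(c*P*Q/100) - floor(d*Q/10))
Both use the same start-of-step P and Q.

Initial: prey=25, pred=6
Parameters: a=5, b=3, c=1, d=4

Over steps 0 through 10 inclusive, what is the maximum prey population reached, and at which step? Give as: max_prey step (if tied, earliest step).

Step 1: prey: 25+12-4=33; pred: 6+1-2=5
Step 2: prey: 33+16-4=45; pred: 5+1-2=4
Step 3: prey: 45+22-5=62; pred: 4+1-1=4
Step 4: prey: 62+31-7=86; pred: 4+2-1=5
Step 5: prey: 86+43-12=117; pred: 5+4-2=7
Step 6: prey: 117+58-24=151; pred: 7+8-2=13
Step 7: prey: 151+75-58=168; pred: 13+19-5=27
Step 8: prey: 168+84-136=116; pred: 27+45-10=62
Step 9: prey: 116+58-215=0; pred: 62+71-24=109
Step 10: prey: 0+0-0=0; pred: 109+0-43=66
Max prey = 168 at step 7

Answer: 168 7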